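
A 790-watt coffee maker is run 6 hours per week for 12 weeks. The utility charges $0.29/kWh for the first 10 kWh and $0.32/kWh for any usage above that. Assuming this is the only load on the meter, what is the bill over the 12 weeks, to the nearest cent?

$17.90

Runtime = 6 h/week × 12 weeks = 72 h
Energy = 0.79 kW × 72 h = 56.88 kWh
Tier 1 (0–10 kWh): 10 × $0.29 = $2.9
Above 10 kWh: 46.88 × $0.32 = $15.0016
Bill = $17.90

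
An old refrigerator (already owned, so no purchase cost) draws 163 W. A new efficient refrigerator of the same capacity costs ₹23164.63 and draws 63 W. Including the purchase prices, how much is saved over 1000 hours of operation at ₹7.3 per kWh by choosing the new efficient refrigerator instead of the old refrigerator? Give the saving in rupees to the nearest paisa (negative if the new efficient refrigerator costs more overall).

-₹22434.63

old refrigerator: ₹0.00 + (163/1000) kW × 1000 h × ₹7.3 = ₹0.00 + ₹1189.9 = ₹1189.9
new efficient refrigerator: ₹23164.63 + (63/1000) kW × 1000 h × ₹7.3 = ₹23164.63 + ₹459.9 = ₹23624.53
Saving = ₹1189.9 − ₹23624.53 = −₹22434.63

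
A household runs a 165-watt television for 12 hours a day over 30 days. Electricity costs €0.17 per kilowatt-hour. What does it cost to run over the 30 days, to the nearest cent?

€10.10

Runtime = 12 h/day × 30 days = 360 h
Energy = 0.165 kW × 360 h = 59.4 kWh
Cost = 59.4 kWh × €0.17/kWh = €10.10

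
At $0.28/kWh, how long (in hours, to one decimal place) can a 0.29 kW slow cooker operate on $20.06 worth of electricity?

Energy available = $20.06 ÷ $0.28/kWh = 71.6429 kWh
Hours = 71.6429 kWh ÷ 0.29 kW = 247.0 h

247.0 h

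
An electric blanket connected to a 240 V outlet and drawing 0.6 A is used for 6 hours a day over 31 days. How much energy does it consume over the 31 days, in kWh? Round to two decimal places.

26.78 kWh

Power = 0.6 A × 240 V = 144 W = 0.144 kW
Runtime = 6 h/day × 31 days = 186 h
Energy = 0.144 kW × 186 h = 26.784 kWh ≈ 26.78 kWh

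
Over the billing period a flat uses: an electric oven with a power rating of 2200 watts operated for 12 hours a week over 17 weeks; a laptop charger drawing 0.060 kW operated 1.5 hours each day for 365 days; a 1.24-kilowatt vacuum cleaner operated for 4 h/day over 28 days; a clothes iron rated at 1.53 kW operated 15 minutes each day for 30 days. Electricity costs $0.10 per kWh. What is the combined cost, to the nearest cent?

electric oven: Runtime = 12 h/week × 17 weeks = 204 h
electric oven: 2.2 kW × 204 h = 448.8 kWh
laptop charger: Runtime = 1.5 h/day × 365 days = 547.5 h
laptop charger: 0.06 kW × 547.5 h = 32.85 kWh
vacuum cleaner: Runtime = 4 h/day × 28 days = 112 h
vacuum cleaner: 1.24 kW × 112 h = 138.88 kWh
clothes iron: Runtime = 15 min × 30 = 450 min = 7.5 h
clothes iron: 1.53 kW × 7.5 h = 11.475 kWh
Total energy = 632.005 kWh
Cost = 632.005 × $0.10 = $63.20

$63.20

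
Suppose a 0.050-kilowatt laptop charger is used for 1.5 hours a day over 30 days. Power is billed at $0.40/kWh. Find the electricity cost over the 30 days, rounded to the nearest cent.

$0.90

Runtime = 1.5 h/day × 30 days = 45 h
Energy = 0.05 kW × 45 h = 2.25 kWh
Cost = 2.25 kWh × $0.40/kWh = $0.90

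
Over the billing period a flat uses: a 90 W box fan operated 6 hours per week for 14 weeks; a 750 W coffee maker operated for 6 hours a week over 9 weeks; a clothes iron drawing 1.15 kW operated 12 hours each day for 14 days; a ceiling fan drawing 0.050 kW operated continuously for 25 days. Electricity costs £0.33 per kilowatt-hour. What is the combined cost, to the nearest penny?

box fan: Runtime = 6 h/week × 14 weeks = 84 h
box fan: 0.09 kW × 84 h = 7.56 kWh
coffee maker: Runtime = 6 h/week × 9 weeks = 54 h
coffee maker: 0.75 kW × 54 h = 40.5 kWh
clothes iron: Runtime = 12 h/day × 14 days = 168 h
clothes iron: 1.15 kW × 168 h = 193.2 kWh
ceiling fan: Runtime = 24 h × 25 = 600 h
ceiling fan: 0.05 kW × 600 h = 30 kWh
Total energy = 271.26 kWh
Cost = 271.26 × £0.33 = £89.52

£89.52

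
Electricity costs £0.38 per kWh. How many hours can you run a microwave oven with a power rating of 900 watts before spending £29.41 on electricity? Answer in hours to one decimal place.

86.0 h

Energy available = £29.41 ÷ £0.38/kWh = 77.3947 kWh
Hours = 77.3947 kWh ÷ 0.9 kW = 86.0 h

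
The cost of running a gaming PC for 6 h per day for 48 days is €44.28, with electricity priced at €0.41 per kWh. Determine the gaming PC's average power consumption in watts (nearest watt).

Energy = €44.28 ÷ €0.41/kWh = 108 kWh
Runtime = 6 h/day × 48 days = 288 h
Power = 108 kWh ÷ 288 h = 0.375 kW = 375 W

375 W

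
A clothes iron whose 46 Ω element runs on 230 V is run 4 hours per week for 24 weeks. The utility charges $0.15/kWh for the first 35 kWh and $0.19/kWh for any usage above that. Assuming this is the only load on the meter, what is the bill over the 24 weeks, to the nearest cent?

Power = V²/R = 230²/46 = 1150 W = 1.15 kW
Runtime = 4 h/week × 24 weeks = 96 h
Energy = 1.15 kW × 96 h = 110.4 kWh
Tier 1 (0–35 kWh): 35 × $0.15 = $5.25
Above 35 kWh: 75.4 × $0.19 = $14.326
Bill = $19.58

$19.58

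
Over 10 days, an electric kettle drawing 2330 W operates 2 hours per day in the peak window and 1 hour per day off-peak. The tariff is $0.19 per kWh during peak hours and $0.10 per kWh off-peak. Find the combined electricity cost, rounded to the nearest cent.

Peak energy = 2.33 kW × 2 h × 10 = 46.6 kWh
Off-peak energy = 2.33 kW × 1 h × 10 = 23.3 kWh
Cost = 46.6 × $0.19 + 23.3 × $0.10 = $8.854 + $2.33 = $11.18

$11.18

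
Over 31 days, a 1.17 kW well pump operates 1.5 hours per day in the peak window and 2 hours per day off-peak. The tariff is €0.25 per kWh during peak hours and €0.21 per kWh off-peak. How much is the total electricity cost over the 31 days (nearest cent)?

€28.83

Peak energy = 1.17 kW × 1.5 h × 31 = 54.405 kWh
Off-peak energy = 1.17 kW × 2 h × 31 = 72.54 kWh
Cost = 54.405 × €0.25 + 72.54 × €0.21 = €13.60125 + €15.2334 = €28.83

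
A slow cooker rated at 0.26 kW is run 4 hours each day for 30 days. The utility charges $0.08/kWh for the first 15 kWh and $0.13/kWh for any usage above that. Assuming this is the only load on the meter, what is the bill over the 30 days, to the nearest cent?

$3.31

Runtime = 4 h/day × 30 days = 120 h
Energy = 0.26 kW × 120 h = 31.2 kWh
Tier 1 (0–15 kWh): 15 × $0.08 = $1.2
Above 15 kWh: 16.2 × $0.13 = $2.106
Bill = $3.31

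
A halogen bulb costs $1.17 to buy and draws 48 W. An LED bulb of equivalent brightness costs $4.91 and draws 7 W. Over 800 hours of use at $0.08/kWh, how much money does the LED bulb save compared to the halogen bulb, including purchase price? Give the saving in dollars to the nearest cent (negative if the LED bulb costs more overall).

halogen bulb: $1.17 + (48/1000) kW × 800 h × $0.08 = $1.17 + $3.072 = $4.242
LED bulb: $4.91 + (7/1000) kW × 800 h × $0.08 = $4.91 + $0.448 = $5.358
Saving = $4.242 − $5.358 = −$1.116 → -$1.12

-$1.12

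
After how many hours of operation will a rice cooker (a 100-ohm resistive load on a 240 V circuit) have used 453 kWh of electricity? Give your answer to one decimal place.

Power = V²/R = 240²/100 = 576 W = 0.576 kW
Hours = 453 kWh ÷ 0.576 kW = 786.5 h

786.5 h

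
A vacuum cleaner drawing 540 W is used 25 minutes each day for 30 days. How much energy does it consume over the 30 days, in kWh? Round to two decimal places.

6.75 kWh

Runtime = 25 min × 30 = 750 min = 12.5 h
Energy = 0.54 kW × 12.5 h = 6.75 kWh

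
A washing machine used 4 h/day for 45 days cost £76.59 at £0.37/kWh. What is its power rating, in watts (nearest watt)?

1150 W

Energy = £76.59 ÷ £0.37/kWh = 207 kWh
Runtime = 4 h/day × 45 days = 180 h
Power = 207 kWh ÷ 180 h = 1.15 kW = 1150 W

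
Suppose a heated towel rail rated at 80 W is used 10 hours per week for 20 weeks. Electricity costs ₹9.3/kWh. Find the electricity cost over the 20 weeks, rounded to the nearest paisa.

Runtime = 10 h/week × 20 weeks = 200 h
Energy = 0.08 kW × 200 h = 16 kWh
Cost = 16 kWh × ₹9.3/kWh = ₹148.80

₹148.80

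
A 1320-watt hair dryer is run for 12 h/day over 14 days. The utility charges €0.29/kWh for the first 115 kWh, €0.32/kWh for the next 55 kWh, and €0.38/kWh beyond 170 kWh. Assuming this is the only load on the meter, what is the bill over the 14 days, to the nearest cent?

€70.62

Runtime = 12 h/day × 14 days = 168 h
Energy = 1.32 kW × 168 h = 221.76 kWh
Tier 1 (0–115 kWh): 115 × €0.29 = €33.35
Tier 2 (115–170 kWh): 55 × €0.32 = €17.6
Above 170 kWh: 51.76 × €0.38 = €19.6688
Bill = €70.62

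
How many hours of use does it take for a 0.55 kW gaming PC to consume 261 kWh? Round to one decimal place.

Hours = 261 kWh ÷ 0.55 kW = 474.5 h

474.5 h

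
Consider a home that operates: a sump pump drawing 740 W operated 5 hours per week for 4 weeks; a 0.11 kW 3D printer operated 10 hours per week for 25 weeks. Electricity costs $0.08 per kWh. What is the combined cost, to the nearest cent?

$3.38

sump pump: Runtime = 5 h/week × 4 weeks = 20 h
sump pump: 0.74 kW × 20 h = 14.8 kWh
3D printer: Runtime = 10 h/week × 25 weeks = 250 h
3D printer: 0.11 kW × 250 h = 27.5 kWh
Total energy = 42.3 kWh
Cost = 42.3 × $0.08 = $3.38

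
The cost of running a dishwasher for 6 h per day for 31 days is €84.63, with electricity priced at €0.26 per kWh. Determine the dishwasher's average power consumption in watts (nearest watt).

Energy = €84.63 ÷ €0.26/kWh = 325.5 kWh
Runtime = 6 h/day × 31 days = 186 h
Power = 325.5 kWh ÷ 186 h = 1.75 kW = 1750 W

1750 W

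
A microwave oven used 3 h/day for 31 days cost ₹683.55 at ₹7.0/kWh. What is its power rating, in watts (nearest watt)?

Energy = ₹683.55 ÷ ₹7.0/kWh = 97.65 kWh
Runtime = 3 h/day × 31 days = 93 h
Power = 97.65 kWh ÷ 93 h = 1.05 kW = 1050 W

1050 W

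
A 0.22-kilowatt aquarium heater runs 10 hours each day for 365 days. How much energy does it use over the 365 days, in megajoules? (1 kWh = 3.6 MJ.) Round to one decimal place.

Runtime = 10 h/day × 365 days = 3650 h
Energy = 0.22 kW × 3650 h = 803 kWh
= 803 × 3.6 MJ = 2890.8 MJ

2890.8 MJ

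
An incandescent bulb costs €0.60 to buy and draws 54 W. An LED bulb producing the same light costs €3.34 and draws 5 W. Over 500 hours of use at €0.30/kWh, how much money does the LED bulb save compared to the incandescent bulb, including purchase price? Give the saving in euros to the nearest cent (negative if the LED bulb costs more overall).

incandescent bulb: €0.60 + (54/1000) kW × 500 h × €0.30 = €0.60 + €8.1 = €8.7
LED bulb: €3.34 + (5/1000) kW × 500 h × €0.30 = €3.34 + €0.75 = €4.09
Saving = €8.7 − €4.09 = €4.61

€4.61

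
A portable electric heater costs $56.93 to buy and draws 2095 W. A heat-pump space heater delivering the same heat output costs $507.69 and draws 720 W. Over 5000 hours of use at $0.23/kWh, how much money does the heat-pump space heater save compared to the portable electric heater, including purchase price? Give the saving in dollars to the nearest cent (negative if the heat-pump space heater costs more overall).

portable electric heater: $56.93 + (2095/1000) kW × 5000 h × $0.23 = $56.93 + $2409.25 = $2466.18
heat-pump space heater: $507.69 + (720/1000) kW × 5000 h × $0.23 = $507.69 + $828 = $1335.69
Saving = $2466.18 − $1335.69 = $1130.49

$1130.49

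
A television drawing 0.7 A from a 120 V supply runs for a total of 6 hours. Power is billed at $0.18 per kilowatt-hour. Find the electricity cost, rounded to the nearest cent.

Power = 0.7 A × 120 V = 84 W = 0.084 kW
Energy = 0.084 kW × 6 h = 0.504 kWh
Cost = 0.504 kWh × $0.18/kWh = $0.09

$0.09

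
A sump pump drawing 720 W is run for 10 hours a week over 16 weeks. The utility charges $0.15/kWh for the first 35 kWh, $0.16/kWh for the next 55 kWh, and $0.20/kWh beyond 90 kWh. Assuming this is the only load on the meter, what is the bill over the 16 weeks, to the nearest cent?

Runtime = 10 h/week × 16 weeks = 160 h
Energy = 0.72 kW × 160 h = 115.2 kWh
Tier 1 (0–35 kWh): 35 × $0.15 = $5.25
Tier 2 (35–90 kWh): 55 × $0.16 = $8.8
Above 90 kWh: 25.2 × $0.20 = $5.04
Bill = $19.09

$19.09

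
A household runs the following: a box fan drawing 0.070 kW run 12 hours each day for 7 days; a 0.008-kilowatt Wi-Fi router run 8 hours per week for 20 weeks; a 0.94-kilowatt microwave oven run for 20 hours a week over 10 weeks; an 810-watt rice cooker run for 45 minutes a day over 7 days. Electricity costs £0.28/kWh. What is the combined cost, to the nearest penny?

£55.84

box fan: Runtime = 12 h/day × 7 days = 84 h
box fan: 0.07 kW × 84 h = 5.88 kWh
Wi-Fi router: Runtime = 8 h/week × 20 weeks = 160 h
Wi-Fi router: 0.008 kW × 160 h = 1.28 kWh
microwave oven: Runtime = 20 h/week × 10 weeks = 200 h
microwave oven: 0.94 kW × 200 h = 188 kWh
rice cooker: Runtime = 45 min × 7 = 315 min = 5.25 h
rice cooker: 0.81 kW × 5.25 h = 4.2525 kWh
Total energy = 199.4125 kWh
Cost = 199.4125 × £0.28 = £55.84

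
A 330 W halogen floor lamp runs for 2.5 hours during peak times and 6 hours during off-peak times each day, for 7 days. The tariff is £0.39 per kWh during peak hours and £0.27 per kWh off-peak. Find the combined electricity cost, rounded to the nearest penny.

Peak energy = 0.33 kW × 2.5 h × 7 = 5.775 kWh
Off-peak energy = 0.33 kW × 6 h × 7 = 13.86 kWh
Cost = 5.775 × £0.39 + 13.86 × £0.27 = £2.25225 + £3.7422 = £5.99

£5.99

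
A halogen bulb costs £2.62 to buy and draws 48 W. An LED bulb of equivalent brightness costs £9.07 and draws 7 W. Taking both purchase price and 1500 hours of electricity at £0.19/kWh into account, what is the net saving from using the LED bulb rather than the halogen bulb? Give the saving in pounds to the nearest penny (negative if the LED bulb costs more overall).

£5.24

halogen bulb: £2.62 + (48/1000) kW × 1500 h × £0.19 = £2.62 + £13.68 = £16.3
LED bulb: £9.07 + (7/1000) kW × 1500 h × £0.19 = £9.07 + £1.995 = £11.065
Saving = £16.3 − £11.065 = £5.235 → £5.24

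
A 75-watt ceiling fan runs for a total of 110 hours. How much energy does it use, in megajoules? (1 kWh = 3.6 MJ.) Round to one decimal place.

29.7 MJ

Energy = 0.075 kW × 110 h = 8.25 kWh
= 8.25 × 3.6 MJ = 29.7 MJ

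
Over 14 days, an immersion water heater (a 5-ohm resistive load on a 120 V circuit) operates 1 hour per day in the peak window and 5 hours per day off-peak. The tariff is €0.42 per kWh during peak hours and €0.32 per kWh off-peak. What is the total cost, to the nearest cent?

Power = V²/R = 120²/5 = 2880 W = 2.88 kW
Peak energy = 2.88 kW × 1 h × 14 = 40.32 kWh
Off-peak energy = 2.88 kW × 5 h × 14 = 201.6 kWh
Cost = 40.32 × €0.42 + 201.6 × €0.32 = €16.9344 + €64.512 = €81.45

€81.45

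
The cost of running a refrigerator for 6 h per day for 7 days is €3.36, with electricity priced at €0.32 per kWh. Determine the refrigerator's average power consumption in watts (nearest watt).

Energy = €3.36 ÷ €0.32/kWh = 10.5 kWh
Runtime = 6 h/day × 7 days = 42 h
Power = 10.5 kWh ÷ 42 h = 0.25 kW = 250 W

250 W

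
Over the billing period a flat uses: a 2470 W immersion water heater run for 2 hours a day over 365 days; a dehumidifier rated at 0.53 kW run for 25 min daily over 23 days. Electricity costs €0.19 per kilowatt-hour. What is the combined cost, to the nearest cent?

immersion water heater: Runtime = 2 h/day × 365 days = 730 h
immersion water heater: 2.47 kW × 730 h = 1803.1 kWh
dehumidifier: Runtime = 25 min × 23 = 575 min = 9.583333… h
dehumidifier: 0.53 kW × 9.583333… h = 5.079166… kWh
Total energy = 1808.179166… kWh
Cost = 1808.179166… × €0.19 = €343.55

€343.55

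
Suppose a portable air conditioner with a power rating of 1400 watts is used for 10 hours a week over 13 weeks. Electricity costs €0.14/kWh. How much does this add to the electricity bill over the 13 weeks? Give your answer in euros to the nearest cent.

€25.48

Runtime = 10 h/week × 13 weeks = 130 h
Energy = 1.4 kW × 130 h = 182 kWh
Cost = 182 kWh × €0.14/kWh = €25.48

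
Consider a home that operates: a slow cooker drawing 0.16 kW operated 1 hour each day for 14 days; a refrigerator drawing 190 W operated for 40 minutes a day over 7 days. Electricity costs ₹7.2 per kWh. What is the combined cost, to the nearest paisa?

slow cooker: Runtime = 1 h/day × 14 days = 14 h
slow cooker: 0.16 kW × 14 h = 2.24 kWh
refrigerator: Runtime = 40 min × 7 = 280 min = 4.666666… h
refrigerator: 0.19 kW × 4.666666… h = 0.886666… kWh
Total energy = 3.126666… kWh
Cost = 3.126666… × ₹7.2 = ₹22.51

₹22.51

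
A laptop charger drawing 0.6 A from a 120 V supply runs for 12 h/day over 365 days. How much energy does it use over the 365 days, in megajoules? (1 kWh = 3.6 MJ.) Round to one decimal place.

Power = 0.6 A × 120 V = 72 W = 0.072 kW
Runtime = 12 h/day × 365 days = 4380 h
Energy = 0.072 kW × 4380 h = 315.36 kWh
= 315.36 × 3.6 MJ = 1135.3 MJ

1135.3 MJ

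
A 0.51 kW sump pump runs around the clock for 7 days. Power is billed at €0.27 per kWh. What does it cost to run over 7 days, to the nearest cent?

€23.13

Runtime = 24 h × 7 = 168 h
Energy = 0.51 kW × 168 h = 85.68 kWh
Cost = 85.68 kWh × €0.27/kWh = €23.13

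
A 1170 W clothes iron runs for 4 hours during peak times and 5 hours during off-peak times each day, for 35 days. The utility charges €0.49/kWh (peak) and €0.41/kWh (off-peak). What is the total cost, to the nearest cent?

Peak energy = 1.17 kW × 4 h × 35 = 163.8 kWh
Off-peak energy = 1.17 kW × 5 h × 35 = 204.75 kWh
Cost = 163.8 × €0.49 + 204.75 × €0.41 = €80.262 + €83.9475 = €164.21

€164.21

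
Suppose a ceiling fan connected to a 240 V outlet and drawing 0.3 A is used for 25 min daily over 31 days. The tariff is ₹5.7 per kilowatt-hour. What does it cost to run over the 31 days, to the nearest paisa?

₹5.30

Power = 0.3 A × 240 V = 72 W = 0.072 kW
Runtime = 25 min × 31 = 775 min = 12.916666… h
Energy = 0.072 kW × 12.916666… h = 0.93 kWh
Cost = 0.93 kWh × ₹5.7/kWh = ₹5.30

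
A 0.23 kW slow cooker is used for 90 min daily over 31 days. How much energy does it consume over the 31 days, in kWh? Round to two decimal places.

10.70 kWh

Runtime = 90 min × 31 = 2790 min = 46.5 h
Energy = 0.23 kW × 46.5 h = 10.695 kWh ≈ 10.70 kWh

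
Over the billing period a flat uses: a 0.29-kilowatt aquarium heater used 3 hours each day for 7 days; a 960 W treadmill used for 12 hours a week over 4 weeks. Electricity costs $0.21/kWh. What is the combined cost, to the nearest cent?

aquarium heater: Runtime = 3 h/day × 7 days = 21 h
aquarium heater: 0.29 kW × 21 h = 6.09 kWh
treadmill: Runtime = 12 h/week × 4 weeks = 48 h
treadmill: 0.96 kW × 48 h = 46.08 kWh
Total energy = 52.17 kWh
Cost = 52.17 × $0.21 = $10.96

$10.96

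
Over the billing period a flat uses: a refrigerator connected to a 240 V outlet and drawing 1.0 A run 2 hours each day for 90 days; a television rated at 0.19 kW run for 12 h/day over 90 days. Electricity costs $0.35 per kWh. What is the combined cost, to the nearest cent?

$86.94

refrigerator: Power = 1.0 A × 240 V = 240 W = 0.24 kW
refrigerator: Runtime = 2 h/day × 90 days = 180 h
refrigerator: 0.24 kW × 180 h = 43.2 kWh
television: Runtime = 12 h/day × 90 days = 1080 h
television: 0.19 kW × 1080 h = 205.2 kWh
Total energy = 248.4 kWh
Cost = 248.4 × $0.35 = $86.94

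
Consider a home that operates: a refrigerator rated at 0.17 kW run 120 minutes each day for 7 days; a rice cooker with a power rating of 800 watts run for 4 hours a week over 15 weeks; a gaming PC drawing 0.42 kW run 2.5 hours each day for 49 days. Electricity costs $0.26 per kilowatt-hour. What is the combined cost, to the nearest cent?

refrigerator: Runtime = 120 min × 7 = 840 min = 14 h
refrigerator: 0.17 kW × 14 h = 2.38 kWh
rice cooker: Runtime = 4 h/week × 15 weeks = 60 h
rice cooker: 0.8 kW × 60 h = 48 kWh
gaming PC: Runtime = 2.5 h/day × 49 days = 122.5 h
gaming PC: 0.42 kW × 122.5 h = 51.45 kWh
Total energy = 101.83 kWh
Cost = 101.83 × $0.26 = $26.48

$26.48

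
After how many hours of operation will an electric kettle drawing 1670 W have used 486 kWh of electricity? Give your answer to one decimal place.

Hours = 486 kWh ÷ 1.67 kW = 291.0 h

291.0 h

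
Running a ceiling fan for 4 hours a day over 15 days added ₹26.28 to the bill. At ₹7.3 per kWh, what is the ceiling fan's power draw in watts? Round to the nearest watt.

60 W

Energy = ₹26.28 ÷ ₹7.3/kWh = 3.6 kWh
Runtime = 4 h/day × 15 days = 60 h
Power = 3.6 kWh ÷ 60 h = 0.06 kW = 60 W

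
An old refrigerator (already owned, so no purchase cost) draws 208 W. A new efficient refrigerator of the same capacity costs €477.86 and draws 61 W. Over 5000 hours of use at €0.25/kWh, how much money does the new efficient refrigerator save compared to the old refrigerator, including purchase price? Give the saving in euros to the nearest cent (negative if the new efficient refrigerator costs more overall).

old refrigerator: €0.00 + (208/1000) kW × 5000 h × €0.25 = €0.00 + €260 = €260
new efficient refrigerator: €477.86 + (61/1000) kW × 5000 h × €0.25 = €477.86 + €76.25 = €554.11
Saving = €260 − €554.11 = −€294.11

-€294.11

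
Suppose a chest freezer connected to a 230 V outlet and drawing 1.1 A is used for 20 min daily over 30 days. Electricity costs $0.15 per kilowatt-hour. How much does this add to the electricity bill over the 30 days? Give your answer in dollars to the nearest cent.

Power = 1.1 A × 230 V = 253 W = 0.253 kW
Runtime = 20 min × 30 = 600 min = 10 h
Energy = 0.253 kW × 10 h = 2.53 kWh
Cost = 2.53 kWh × $0.15/kWh = $0.38

$0.38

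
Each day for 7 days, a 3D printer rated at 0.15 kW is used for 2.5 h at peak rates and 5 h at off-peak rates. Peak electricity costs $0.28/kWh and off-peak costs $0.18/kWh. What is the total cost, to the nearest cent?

Peak energy = 0.15 kW × 2.5 h × 7 = 2.625 kWh
Off-peak energy = 0.15 kW × 5 h × 7 = 5.25 kWh
Cost = 2.625 × $0.28 + 5.25 × $0.18 = $0.735 + $0.945 = $1.68

$1.68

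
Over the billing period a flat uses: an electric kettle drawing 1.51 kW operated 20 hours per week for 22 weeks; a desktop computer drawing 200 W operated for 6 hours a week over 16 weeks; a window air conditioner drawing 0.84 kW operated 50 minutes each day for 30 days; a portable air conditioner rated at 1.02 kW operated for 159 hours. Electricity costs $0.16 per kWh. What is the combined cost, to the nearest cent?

electric kettle: Runtime = 20 h/week × 22 weeks = 440 h
electric kettle: 1.51 kW × 440 h = 664.4 kWh
desktop computer: Runtime = 6 h/week × 16 weeks = 96 h
desktop computer: 0.2 kW × 96 h = 19.2 kWh
window air conditioner: Runtime = 50 min × 30 = 1500 min = 25 h
window air conditioner: 0.84 kW × 25 h = 21 kWh
portable air conditioner: 1.02 kW × 159 h = 162.18 kWh
Total energy = 866.78 kWh
Cost = 866.78 × $0.16 = $138.68

$138.68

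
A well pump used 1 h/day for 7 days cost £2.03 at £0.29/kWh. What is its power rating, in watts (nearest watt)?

Energy = £2.03 ÷ £0.29/kWh = 7 kWh
Runtime = 1 h/day × 7 days = 7 h
Power = 7 kWh ÷ 7 h = 1 kW = 1000 W

1000 W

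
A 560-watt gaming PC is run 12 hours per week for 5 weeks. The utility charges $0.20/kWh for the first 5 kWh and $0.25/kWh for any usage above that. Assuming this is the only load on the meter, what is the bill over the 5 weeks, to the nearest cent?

Runtime = 12 h/week × 5 weeks = 60 h
Energy = 0.56 kW × 60 h = 33.6 kWh
Tier 1 (0–5 kWh): 5 × $0.20 = $1
Above 5 kWh: 28.6 × $0.25 = $7.15
Bill = $8.15

$8.15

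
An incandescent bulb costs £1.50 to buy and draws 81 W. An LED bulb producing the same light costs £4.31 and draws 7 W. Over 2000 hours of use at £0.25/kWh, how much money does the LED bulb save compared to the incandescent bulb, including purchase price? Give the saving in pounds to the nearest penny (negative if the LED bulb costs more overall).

£34.19

incandescent bulb: £1.50 + (81/1000) kW × 2000 h × £0.25 = £1.50 + £40.5 = £42
LED bulb: £4.31 + (7/1000) kW × 2000 h × £0.25 = £4.31 + £3.5 = £7.81
Saving = £42 − £7.81 = £34.19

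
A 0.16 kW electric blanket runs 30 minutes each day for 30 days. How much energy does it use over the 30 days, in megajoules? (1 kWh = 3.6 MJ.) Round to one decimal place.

Runtime = 30 min × 30 = 900 min = 15 h
Energy = 0.16 kW × 15 h = 2.4 kWh
= 2.4 × 3.6 MJ = 8.6 MJ

8.6 MJ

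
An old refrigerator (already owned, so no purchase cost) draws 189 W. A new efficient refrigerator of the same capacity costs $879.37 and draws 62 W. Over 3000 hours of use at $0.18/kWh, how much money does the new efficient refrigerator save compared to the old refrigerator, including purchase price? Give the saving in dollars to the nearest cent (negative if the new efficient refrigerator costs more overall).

old refrigerator: $0.00 + (189/1000) kW × 3000 h × $0.18 = $0.00 + $102.06 = $102.06
new efficient refrigerator: $879.37 + (62/1000) kW × 3000 h × $0.18 = $879.37 + $33.48 = $912.85
Saving = $102.06 − $912.85 = −$810.79

-$810.79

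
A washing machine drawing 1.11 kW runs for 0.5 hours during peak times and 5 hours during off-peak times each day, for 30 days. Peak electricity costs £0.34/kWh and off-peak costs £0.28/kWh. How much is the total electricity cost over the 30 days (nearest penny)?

£52.28

Peak energy = 1.11 kW × 0.5 h × 30 = 16.65 kWh
Off-peak energy = 1.11 kW × 5 h × 30 = 166.5 kWh
Cost = 16.65 × £0.34 + 166.5 × £0.28 = £5.661 + £46.62 = £52.28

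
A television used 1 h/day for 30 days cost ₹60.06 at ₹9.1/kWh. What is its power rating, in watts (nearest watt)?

Energy = ₹60.06 ÷ ₹9.1/kWh = 6.6 kWh
Runtime = 1 h/day × 30 days = 30 h
Power = 6.6 kWh ÷ 30 h = 0.22 kW = 220 W

220 W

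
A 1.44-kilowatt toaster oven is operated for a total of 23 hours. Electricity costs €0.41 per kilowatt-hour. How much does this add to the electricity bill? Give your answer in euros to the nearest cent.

Energy = 1.44 kW × 23 h = 33.12 kWh
Cost = 33.12 kWh × €0.41/kWh = €13.58

€13.58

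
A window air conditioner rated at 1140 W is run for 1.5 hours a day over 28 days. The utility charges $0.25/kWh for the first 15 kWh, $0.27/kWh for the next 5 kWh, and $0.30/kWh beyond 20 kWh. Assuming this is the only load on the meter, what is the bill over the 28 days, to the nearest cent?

Runtime = 1.5 h/day × 28 days = 42 h
Energy = 1.14 kW × 42 h = 47.88 kWh
Tier 1 (0–15 kWh): 15 × $0.25 = $3.75
Tier 2 (15–20 kWh): 5 × $0.27 = $1.35
Above 20 kWh: 27.88 × $0.30 = $8.364
Bill = $13.46

$13.46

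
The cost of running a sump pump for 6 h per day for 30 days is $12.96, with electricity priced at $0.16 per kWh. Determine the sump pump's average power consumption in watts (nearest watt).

450 W

Energy = $12.96 ÷ $0.16/kWh = 81 kWh
Runtime = 6 h/day × 30 days = 180 h
Power = 81 kWh ÷ 180 h = 0.45 kW = 450 W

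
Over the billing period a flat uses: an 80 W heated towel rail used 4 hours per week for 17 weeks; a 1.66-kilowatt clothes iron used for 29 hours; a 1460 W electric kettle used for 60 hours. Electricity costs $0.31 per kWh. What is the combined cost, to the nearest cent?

$43.77

heated towel rail: Runtime = 4 h/week × 17 weeks = 68 h
heated towel rail: 0.08 kW × 68 h = 5.44 kWh
clothes iron: 1.66 kW × 29 h = 48.14 kWh
electric kettle: 1.46 kW × 60 h = 87.6 kWh
Total energy = 141.18 kWh
Cost = 141.18 × $0.31 = $43.77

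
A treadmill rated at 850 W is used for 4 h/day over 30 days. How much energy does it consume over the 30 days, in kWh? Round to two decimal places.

Runtime = 4 h/day × 30 days = 120 h
Energy = 0.85 kW × 120 h = 102 kWh

102.00 kWh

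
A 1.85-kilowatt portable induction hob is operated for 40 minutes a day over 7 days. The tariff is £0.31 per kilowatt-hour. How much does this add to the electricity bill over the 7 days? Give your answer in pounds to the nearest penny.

Runtime = 40 min × 7 = 280 min = 4.666666… h
Energy = 1.85 kW × 4.666666… h = 8.633333… kWh
Cost = 8.633333… kWh × £0.31/kWh = £2.68

£2.68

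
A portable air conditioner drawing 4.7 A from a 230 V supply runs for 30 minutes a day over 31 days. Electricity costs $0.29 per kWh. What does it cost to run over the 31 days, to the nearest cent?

$4.86

Power = 4.7 A × 230 V = 1081 W = 1.081 kW
Runtime = 30 min × 31 = 930 min = 15.5 h
Energy = 1.081 kW × 15.5 h = 16.7555 kWh
Cost = 16.7555 kWh × $0.29/kWh = $4.86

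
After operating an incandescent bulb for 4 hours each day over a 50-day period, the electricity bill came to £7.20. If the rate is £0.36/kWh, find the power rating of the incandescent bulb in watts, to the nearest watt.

Energy = £7.20 ÷ £0.36/kWh = 20 kWh
Runtime = 4 h/day × 50 days = 200 h
Power = 20 kWh ÷ 200 h = 0.1 kW = 100 W

100 W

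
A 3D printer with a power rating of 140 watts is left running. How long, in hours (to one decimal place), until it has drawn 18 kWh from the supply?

128.6 h

Hours = 18 kWh ÷ 0.14 kW = 128.6 h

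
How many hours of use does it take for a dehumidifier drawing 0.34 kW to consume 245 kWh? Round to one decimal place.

Hours = 245 kWh ÷ 0.34 kW = 720.6 h

720.6 h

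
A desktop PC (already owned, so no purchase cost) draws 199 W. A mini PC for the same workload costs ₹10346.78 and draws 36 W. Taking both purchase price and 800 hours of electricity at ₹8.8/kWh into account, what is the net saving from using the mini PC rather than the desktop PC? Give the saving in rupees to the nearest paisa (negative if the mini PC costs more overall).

desktop PC: ₹0.00 + (199/1000) kW × 800 h × ₹8.8 = ₹0.00 + ₹1400.96 = ₹1400.96
mini PC: ₹10346.78 + (36/1000) kW × 800 h × ₹8.8 = ₹10346.78 + ₹253.44 = ₹10600.22
Saving = ₹1400.96 − ₹10600.22 = −₹9199.26

-₹9199.26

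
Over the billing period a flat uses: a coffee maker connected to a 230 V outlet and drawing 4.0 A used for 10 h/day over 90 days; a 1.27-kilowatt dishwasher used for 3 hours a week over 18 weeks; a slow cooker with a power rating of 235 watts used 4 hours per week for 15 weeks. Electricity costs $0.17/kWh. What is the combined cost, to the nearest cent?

coffee maker: Power = 4.0 A × 230 V = 920 W = 0.92 kW
coffee maker: Runtime = 10 h/day × 90 days = 900 h
coffee maker: 0.92 kW × 900 h = 828 kWh
dishwasher: Runtime = 3 h/week × 18 weeks = 54 h
dishwasher: 1.27 kW × 54 h = 68.58 kWh
slow cooker: Runtime = 4 h/week × 15 weeks = 60 h
slow cooker: 0.235 kW × 60 h = 14.1 kWh
Total energy = 910.68 kWh
Cost = 910.68 × $0.17 = $154.82

$154.82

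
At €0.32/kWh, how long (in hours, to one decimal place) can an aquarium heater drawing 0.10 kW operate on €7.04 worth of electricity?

Energy available = €7.04 ÷ €0.32/kWh = 22 kWh
Hours = 22 kWh ÷ 0.1 kW = 220.0 h

220.0 h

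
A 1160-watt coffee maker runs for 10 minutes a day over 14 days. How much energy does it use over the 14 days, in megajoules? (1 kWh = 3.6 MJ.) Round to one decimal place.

Runtime = 10 min × 14 = 140 min = 2.333333… h
Energy = 1.16 kW × 2.333333… h = 2.706666… kWh
= 2.706666… × 3.6 MJ = 9.7 MJ

9.7 MJ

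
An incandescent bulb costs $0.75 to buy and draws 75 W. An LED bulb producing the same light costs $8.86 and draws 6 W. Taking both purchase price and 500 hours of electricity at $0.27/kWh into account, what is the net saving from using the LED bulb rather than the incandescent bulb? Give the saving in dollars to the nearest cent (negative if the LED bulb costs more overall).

$1.21

incandescent bulb: $0.75 + (75/1000) kW × 500 h × $0.27 = $0.75 + $10.125 = $10.875
LED bulb: $8.86 + (6/1000) kW × 500 h × $0.27 = $8.86 + $0.81 = $9.67
Saving = $10.875 − $9.67 = $1.205 → $1.21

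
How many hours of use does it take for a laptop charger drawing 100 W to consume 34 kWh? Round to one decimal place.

340.0 h

Hours = 34 kWh ÷ 0.1 kW = 340.0 h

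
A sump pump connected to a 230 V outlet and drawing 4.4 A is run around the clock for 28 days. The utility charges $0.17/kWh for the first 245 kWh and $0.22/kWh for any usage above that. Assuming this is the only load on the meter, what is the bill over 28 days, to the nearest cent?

Power = 4.4 A × 230 V = 1012 W = 1.012 kW
Runtime = 24 h × 28 = 672 h
Energy = 1.012 kW × 672 h = 680.064 kWh
Tier 1 (0–245 kWh): 245 × $0.17 = $41.65
Above 245 kWh: 435.064 × $0.22 = $95.71408
Bill = $137.36

$137.36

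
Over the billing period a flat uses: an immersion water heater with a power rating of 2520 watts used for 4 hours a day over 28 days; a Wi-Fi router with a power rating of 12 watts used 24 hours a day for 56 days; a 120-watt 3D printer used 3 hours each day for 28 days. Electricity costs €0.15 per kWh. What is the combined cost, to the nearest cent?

€46.27

immersion water heater: Runtime = 4 h/day × 28 days = 112 h
immersion water heater: 2.52 kW × 112 h = 282.24 kWh
Wi-Fi router: Runtime = 24 h × 56 = 1344 h
Wi-Fi router: 0.012 kW × 1344 h = 16.128 kWh
3D printer: Runtime = 3 h/day × 28 days = 84 h
3D printer: 0.12 kW × 84 h = 10.08 kWh
Total energy = 308.448 kWh
Cost = 308.448 × €0.15 = €46.27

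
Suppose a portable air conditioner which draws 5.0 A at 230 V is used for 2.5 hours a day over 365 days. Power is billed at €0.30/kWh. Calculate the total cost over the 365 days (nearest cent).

€314.81

Power = 5.0 A × 230 V = 1150 W = 1.15 kW
Runtime = 2.5 h/day × 365 days = 912.5 h
Energy = 1.15 kW × 912.5 h = 1049.375 kWh
Cost = 1049.375 kWh × €0.30/kWh = €314.81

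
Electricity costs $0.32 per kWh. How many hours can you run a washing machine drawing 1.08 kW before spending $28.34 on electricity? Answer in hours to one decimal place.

82.0 h

Energy available = $28.34 ÷ $0.32/kWh = 88.5625 kWh
Hours = 88.5625 kWh ÷ 1.08 kW = 82.0 h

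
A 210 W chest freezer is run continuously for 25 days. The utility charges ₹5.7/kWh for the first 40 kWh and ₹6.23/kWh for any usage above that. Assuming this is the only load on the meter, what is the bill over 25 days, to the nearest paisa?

Runtime = 24 h × 25 = 600 h
Energy = 0.21 kW × 600 h = 126 kWh
Tier 1 (0–40 kWh): 40 × ₹5.7 = ₹228
Above 40 kWh: 86 × ₹6.23 = ₹535.78
Bill = ₹763.78

₹763.78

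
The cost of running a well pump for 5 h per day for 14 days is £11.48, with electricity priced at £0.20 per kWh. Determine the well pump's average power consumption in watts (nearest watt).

820 W

Energy = £11.48 ÷ £0.20/kWh = 57.4 kWh
Runtime = 5 h/day × 14 days = 70 h
Power = 57.4 kWh ÷ 70 h = 0.82 kW = 820 W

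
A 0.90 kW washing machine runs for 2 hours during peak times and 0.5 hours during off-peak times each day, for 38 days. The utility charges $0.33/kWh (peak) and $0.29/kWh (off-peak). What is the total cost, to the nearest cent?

$27.53

Peak energy = 0.9 kW × 2 h × 38 = 68.4 kWh
Off-peak energy = 0.9 kW × 0.5 h × 38 = 17.1 kWh
Cost = 68.4 × $0.33 + 17.1 × $0.29 = $22.572 + $4.959 = $27.53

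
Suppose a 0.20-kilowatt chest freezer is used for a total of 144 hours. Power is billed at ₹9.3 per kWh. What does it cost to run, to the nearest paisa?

₹267.84

Energy = 0.2 kW × 144 h = 28.8 kWh
Cost = 28.8 kWh × ₹9.3/kWh = ₹267.84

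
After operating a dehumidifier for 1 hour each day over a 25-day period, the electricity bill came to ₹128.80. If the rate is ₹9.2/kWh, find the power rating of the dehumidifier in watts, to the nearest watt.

560 W

Energy = ₹128.80 ÷ ₹9.2/kWh = 14 kWh
Runtime = 1 h/day × 25 days = 25 h
Power = 14 kWh ÷ 25 h = 0.56 kW = 560 W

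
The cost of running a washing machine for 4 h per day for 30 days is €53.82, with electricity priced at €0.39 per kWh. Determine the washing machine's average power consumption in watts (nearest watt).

1150 W

Energy = €53.82 ÷ €0.39/kWh = 138 kWh
Runtime = 4 h/day × 30 days = 120 h
Power = 138 kWh ÷ 120 h = 1.15 kW = 1150 W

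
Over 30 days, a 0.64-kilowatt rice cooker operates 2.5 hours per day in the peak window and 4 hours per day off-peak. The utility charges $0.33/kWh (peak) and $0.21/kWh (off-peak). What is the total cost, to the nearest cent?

Peak energy = 0.64 kW × 2.5 h × 30 = 48 kWh
Off-peak energy = 0.64 kW × 4 h × 30 = 76.8 kWh
Cost = 48 × $0.33 + 76.8 × $0.21 = $15.84 + $16.128 = $31.97

$31.97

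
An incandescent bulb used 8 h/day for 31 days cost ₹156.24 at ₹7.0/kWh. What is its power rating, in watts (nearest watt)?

Energy = ₹156.24 ÷ ₹7.0/kWh = 22.32 kWh
Runtime = 8 h/day × 31 days = 248 h
Power = 22.32 kWh ÷ 248 h = 0.09 kW = 90 W

90 W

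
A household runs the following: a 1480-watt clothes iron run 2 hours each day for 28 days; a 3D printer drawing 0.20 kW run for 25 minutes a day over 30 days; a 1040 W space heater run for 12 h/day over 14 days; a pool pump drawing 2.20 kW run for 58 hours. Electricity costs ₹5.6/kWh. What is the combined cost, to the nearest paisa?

clothes iron: Runtime = 2 h/day × 28 days = 56 h
clothes iron: 1.48 kW × 56 h = 82.88 kWh
3D printer: Runtime = 25 min × 30 = 750 min = 12.5 h
3D printer: 0.2 kW × 12.5 h = 2.5 kWh
space heater: Runtime = 12 h/day × 14 days = 168 h
space heater: 1.04 kW × 168 h = 174.72 kWh
pool pump: 2.2 kW × 58 h = 127.6 kWh
Total energy = 387.7 kWh
Cost = 387.7 × ₹5.6 = ₹2171.12

₹2171.12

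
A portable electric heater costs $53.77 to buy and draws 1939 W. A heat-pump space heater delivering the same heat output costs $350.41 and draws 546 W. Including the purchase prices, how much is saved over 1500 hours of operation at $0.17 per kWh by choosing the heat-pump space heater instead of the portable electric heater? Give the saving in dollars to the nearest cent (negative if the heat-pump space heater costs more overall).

portable electric heater: $53.77 + (1939/1000) kW × 1500 h × $0.17 = $53.77 + $494.445 = $548.215
heat-pump space heater: $350.41 + (546/1000) kW × 1500 h × $0.17 = $350.41 + $139.23 = $489.64
Saving = $548.215 − $489.64 = $58.575 → $58.58

$58.58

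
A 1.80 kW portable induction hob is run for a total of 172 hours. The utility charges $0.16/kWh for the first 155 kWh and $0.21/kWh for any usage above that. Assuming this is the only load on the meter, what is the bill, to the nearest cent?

Energy = 1.8 kW × 172 h = 309.6 kWh
Tier 1 (0–155 kWh): 155 × $0.16 = $24.8
Above 155 kWh: 154.6 × $0.21 = $32.466
Bill = $57.27

$57.27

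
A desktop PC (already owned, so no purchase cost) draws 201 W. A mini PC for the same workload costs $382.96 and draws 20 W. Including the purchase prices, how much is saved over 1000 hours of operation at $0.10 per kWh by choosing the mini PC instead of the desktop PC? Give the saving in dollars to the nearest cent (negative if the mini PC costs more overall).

desktop PC: $0.00 + (201/1000) kW × 1000 h × $0.10 = $0.00 + $20.1 = $20.1
mini PC: $382.96 + (20/1000) kW × 1000 h × $0.10 = $382.96 + $2 = $384.96
Saving = $20.1 − $384.96 = −$364.86

-$364.86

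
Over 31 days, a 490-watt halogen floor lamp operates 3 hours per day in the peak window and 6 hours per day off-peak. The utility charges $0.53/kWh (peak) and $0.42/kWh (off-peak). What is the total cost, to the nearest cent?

Peak energy = 0.49 kW × 3 h × 31 = 45.57 kWh
Off-peak energy = 0.49 kW × 6 h × 31 = 91.14 kWh
Cost = 45.57 × $0.53 + 91.14 × $0.42 = $24.1521 + $38.2788 = $62.43

$62.43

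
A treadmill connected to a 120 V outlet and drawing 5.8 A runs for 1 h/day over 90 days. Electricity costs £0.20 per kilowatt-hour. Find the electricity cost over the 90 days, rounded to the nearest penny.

£12.53

Power = 5.8 A × 120 V = 696 W = 0.696 kW
Runtime = 1 h/day × 90 days = 90 h
Energy = 0.696 kW × 90 h = 62.64 kWh
Cost = 62.64 kWh × £0.20/kWh = £12.53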